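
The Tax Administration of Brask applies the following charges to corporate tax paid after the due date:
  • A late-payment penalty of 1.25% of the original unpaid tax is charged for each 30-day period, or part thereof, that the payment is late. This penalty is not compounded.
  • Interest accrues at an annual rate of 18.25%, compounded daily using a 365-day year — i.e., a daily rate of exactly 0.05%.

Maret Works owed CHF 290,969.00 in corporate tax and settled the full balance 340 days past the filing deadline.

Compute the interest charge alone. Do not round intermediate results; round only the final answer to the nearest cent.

CHF 53,903.31

Interest: CHF 290,969.00 × ((1 + 0.0005)^340 − 1) = CHF 290,969.00 × 0.18525449… = CHF 53,903.3148…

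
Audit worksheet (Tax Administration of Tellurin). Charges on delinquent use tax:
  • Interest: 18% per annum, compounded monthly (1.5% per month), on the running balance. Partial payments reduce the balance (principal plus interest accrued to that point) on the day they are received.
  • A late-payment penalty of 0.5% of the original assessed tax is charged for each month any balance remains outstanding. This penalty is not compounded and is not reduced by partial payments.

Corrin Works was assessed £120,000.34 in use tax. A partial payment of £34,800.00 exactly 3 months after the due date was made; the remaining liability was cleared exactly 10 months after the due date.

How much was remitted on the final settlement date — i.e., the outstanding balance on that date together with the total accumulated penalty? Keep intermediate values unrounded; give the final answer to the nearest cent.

£106,642.71

Balance at month 3: £120,000.3400 × (1 + 0.015)^3 = £125,481.7605…
After £34,800.00 payment: £125,481.7605… − £34,800.00 = £90,681.7605…
Balance at month 10: £90,681.7605… × (1 + 0.015)^7 = £100,642.6906…
Penalty: 10 × 0.5% × £120,000.34 = £6,000.02…
Final settlement = outstanding balance + penalty = £100,642.6906… + £6,000.02… = £106,642.71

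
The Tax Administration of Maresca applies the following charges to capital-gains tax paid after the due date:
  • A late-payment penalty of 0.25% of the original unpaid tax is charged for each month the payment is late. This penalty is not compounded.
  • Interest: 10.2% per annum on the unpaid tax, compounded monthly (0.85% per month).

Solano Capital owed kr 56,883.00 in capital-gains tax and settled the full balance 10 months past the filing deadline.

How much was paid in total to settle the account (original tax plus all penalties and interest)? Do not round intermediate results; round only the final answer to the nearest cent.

Late-payment penalty: 10 × 0.25% × kr 56,883.00 = kr 1,422.08…
Interest: kr 56,883.00 × ((1 + 0.0085)^10 − 1) = kr 56,883.00 × 0.0883261… = kr 5,024.2508…
Total = kr 56,883.00 + kr 1,422.0750 + kr 5,024.2508… = kr 63,329.33

kr 63,329.33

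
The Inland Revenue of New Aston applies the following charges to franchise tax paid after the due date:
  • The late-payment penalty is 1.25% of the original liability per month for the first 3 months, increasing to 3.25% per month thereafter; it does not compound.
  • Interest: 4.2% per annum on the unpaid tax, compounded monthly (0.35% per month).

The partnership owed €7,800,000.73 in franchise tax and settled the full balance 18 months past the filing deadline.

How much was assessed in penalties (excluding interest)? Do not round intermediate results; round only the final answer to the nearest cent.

Penalty, months 1–3: 3 × 1.25% × €7,800,000.73 = €292,500.03…
Penalty, months 4–18: 15 × 3.25% × €7,800,000.73 = €3,802,500.36…
Total penalty = €292,500.03… + €3,802,500.36… = €4,095,000.38

€4,095,000.38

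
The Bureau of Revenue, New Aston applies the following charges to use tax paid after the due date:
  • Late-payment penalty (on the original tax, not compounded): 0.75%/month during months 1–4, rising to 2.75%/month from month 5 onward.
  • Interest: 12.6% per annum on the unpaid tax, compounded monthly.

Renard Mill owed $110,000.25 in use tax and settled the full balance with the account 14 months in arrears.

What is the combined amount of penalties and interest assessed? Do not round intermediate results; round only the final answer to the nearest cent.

$50,871.44

Penalty, months 1–4: 4 × 0.75% × $110,000.25 = $3,300.01…
Penalty, months 5–14: 10 × 2.75% × $110,000.25 = $30,250.07…
Interest (12.6%/yr ÷ 12 = 1.05%/month): $110,000.25 × ((1 + 0.0105)^14 − 1) = $17,321.3601…
Penalties + interest = $33,550.0763… + $17,321.3601… = $50,871.44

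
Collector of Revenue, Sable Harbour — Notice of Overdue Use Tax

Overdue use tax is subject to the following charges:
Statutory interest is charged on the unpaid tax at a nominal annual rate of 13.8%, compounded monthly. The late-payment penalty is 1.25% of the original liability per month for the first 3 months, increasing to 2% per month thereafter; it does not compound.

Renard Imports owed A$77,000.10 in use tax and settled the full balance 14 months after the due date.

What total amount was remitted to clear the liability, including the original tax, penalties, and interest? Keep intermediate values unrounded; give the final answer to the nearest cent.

A$110,195.33

Penalty, months 1–3: 3 × 1.25% × A$77,000.10 = A$2,887.50…
Penalty, months 4–14: 11 × 2% × A$77,000.10 = A$16,940.02…
Interest (13.8%/yr ÷ 12 = 1.15%/month): A$77,000.10 × ((1 + 0.0115)^14 − 1) = A$13,367.6998…
Total = A$77,000.10 + A$19,827.5258… + A$13,367.6998… = A$110,195.33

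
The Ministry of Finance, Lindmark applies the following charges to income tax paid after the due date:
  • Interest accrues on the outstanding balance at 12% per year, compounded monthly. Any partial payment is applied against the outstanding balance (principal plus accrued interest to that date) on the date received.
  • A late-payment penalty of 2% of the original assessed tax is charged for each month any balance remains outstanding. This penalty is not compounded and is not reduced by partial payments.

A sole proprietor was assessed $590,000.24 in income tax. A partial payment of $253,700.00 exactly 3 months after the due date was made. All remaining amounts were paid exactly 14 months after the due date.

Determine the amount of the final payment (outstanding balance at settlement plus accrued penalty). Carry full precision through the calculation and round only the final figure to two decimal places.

$560,345.07

Monthly rate = 12% ÷ 12 = 1%
Balance at month 3: $590,000.2400 × (1 + 0.01)^3 = $607,877.8373…
After $253,700.00 payment: $607,877.8373… − $253,700.00 = $354,177.8373…
Balance at month 14: $354,177.8373… × (1 + 0.01)^11 = $395,145.0021…
Penalty: 14 × 2% × $590,000.24 = $165,200.07…
Final settlement = outstanding balance + penalty = $395,145.0021… + $165,200.07… = $560,345.07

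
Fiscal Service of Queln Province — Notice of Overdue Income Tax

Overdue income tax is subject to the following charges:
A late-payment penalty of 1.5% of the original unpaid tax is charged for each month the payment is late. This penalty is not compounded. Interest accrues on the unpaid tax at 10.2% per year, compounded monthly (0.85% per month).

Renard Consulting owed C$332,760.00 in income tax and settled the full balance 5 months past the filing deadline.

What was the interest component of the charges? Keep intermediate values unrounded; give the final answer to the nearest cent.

C$14,384.77

Interest: C$332,760.00 × ((1 + 0.0085)^5 − 1) = C$332,760.00 × 0.0432287… = C$14,384.7714…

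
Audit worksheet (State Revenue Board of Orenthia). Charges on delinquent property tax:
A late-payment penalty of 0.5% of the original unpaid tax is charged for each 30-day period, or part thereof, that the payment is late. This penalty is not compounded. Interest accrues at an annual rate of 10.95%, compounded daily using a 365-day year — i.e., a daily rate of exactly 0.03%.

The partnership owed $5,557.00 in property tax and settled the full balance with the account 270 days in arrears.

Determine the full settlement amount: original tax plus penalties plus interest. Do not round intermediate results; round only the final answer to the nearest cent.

Penalty periods: ⌈270/30⌉ = 9; penalty = 9 × 0.5% × $5,557.00 = $250.07…
Interest: $5,557.00 × ((1 + 0.0003)^270 − 1) = $5,557.00 × 0.08435772… = $468.7759…
Total = $5,557.00 + $250.0650 + $468.7759… = $6,275.84

$6,275.84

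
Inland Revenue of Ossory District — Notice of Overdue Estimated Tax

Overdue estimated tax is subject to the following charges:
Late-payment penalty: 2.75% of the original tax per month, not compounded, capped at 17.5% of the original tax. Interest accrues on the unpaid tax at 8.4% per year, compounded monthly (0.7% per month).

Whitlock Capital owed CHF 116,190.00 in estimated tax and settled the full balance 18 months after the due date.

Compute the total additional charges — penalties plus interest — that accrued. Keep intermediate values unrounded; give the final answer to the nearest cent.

CHF 35,877.66

Penalty (uncapped): 18 × 2.75% × CHF 116,190.00 = CHF 57,514.05; cap = 17.5% × CHF 116,190.00 = CHF 20,333.25 → penalty = CHF 20,333.25
Interest: CHF 116,190.00 × ((1 + 0.007)^18 − 1) = CHF 116,190.00 × 0.1337844… = CHF 15,544.4073…
Penalties + interest = CHF 20,333.2500 + CHF 15,544.4073… = CHF 35,877.66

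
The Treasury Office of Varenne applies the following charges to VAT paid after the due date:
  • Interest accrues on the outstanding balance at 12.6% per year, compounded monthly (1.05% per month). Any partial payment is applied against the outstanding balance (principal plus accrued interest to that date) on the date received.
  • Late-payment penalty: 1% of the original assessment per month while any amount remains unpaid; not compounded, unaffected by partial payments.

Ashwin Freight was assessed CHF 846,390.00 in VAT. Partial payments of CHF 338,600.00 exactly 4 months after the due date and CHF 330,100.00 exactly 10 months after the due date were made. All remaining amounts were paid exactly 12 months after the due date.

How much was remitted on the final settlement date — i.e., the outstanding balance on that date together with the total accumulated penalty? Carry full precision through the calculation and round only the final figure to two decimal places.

CHF 355,803.04

Balance at month 4: CHF 846,390.0000 × (1 + 0.0105)^4 = CHF 882,502.1965…
After CHF 338,600.00 payment: CHF 882,502.1965… − CHF 338,600.00 = CHF 543,902.1965…
Balance at month 10: CHF 543,902.1965… × (1 + 0.0105)^6 = CHF 579,080.2054…
After CHF 330,100.00 payment: CHF 579,080.2054… − CHF 330,100.00 = CHF 248,980.2054…
Balance at month 12: CHF 248,980.2054… × (1 + 0.0105)^2 = CHF 254,236.2398…
Penalty: 12 × 1% × CHF 846,390.00 = CHF 101,566.80
Final settlement = outstanding balance + penalty = CHF 254,236.2398… + CHF 101,566.80 = CHF 355,803.04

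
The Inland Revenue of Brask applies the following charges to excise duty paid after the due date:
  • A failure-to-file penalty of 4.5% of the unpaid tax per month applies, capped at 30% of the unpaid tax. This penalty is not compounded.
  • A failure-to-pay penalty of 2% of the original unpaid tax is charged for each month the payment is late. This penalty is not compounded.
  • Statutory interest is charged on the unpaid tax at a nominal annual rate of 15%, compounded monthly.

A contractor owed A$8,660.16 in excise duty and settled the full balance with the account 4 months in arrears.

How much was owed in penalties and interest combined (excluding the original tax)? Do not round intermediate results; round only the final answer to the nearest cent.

A$2,692.84

Failure-to-file: 4 × 4.5% × A$8,660.16 = A$1,558.83… (under the 30% cap)
Failure-to-pay penalty: 4 × 2% × A$8,660.16 = A$692.81…
Interest (15%/yr ÷ 12 = 1.25%/month): A$8,660.16 × ((1 + 0.0125)^4 − 1) = A$441.1948…
Penalties + interest = A$2,251.6416 + A$441.1948… = A$2,692.84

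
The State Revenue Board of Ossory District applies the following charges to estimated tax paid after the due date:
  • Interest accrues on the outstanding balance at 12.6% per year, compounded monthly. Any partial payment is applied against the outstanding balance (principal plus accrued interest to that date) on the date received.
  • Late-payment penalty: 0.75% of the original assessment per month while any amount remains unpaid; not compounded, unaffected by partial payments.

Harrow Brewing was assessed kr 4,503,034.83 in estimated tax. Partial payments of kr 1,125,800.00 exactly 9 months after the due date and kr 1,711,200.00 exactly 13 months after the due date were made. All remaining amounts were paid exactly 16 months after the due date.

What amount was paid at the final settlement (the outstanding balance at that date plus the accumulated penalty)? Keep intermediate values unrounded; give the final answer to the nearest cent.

kr 2,885,635.71

Monthly rate = 12.6% ÷ 12 = 1.05%
Balance at month 9: kr 4,503,034.8300 × (1 + 0.0105)^9 = kr 4,946,889.0135…
After kr 1,125,800.00 payment: kr 4,946,889.0135… − kr 1,125,800.00 = kr 3,821,089.0135…
Balance at month 13: kr 3,821,089.0135… × (1 + 0.0105)^4 = kr 3,984,120.1425…
After kr 1,711,200.00 payment: kr 3,984,120.1425… − kr 1,711,200.00 = kr 2,272,920.1425…
Balance at month 16: kr 2,272,920.1425… × (1 + 0.0105)^3 = kr 2,345,271.5265…
Penalty: 16 × 0.75% × kr 4,503,034.83 = kr 540,364.18…
Final settlement = outstanding balance + penalty = kr 2,345,271.5265… + kr 540,364.18… = kr 2,885,635.71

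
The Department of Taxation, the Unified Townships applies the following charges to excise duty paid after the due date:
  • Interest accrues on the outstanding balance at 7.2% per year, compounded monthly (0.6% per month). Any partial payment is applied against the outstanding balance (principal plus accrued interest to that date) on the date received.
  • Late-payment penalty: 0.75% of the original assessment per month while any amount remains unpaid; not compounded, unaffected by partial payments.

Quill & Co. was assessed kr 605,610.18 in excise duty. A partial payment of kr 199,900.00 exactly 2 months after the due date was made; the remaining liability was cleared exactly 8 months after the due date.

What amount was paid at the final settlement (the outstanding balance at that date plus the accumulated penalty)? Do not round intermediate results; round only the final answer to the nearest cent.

kr 464,428.70

Balance at month 2: kr 605,610.1800 × (1 + 0.006)^2 = kr 612,899.3041…
After kr 199,900.00 payment: kr 612,899.3041… − kr 199,900.00 = kr 412,999.3041…
Balance at month 8: kr 412,999.3041… × (1 + 0.006)^6 = kr 428,092.0909…
Penalty: 8 × 0.75% × kr 605,610.18 = kr 36,336.61…
Final settlement = outstanding balance + penalty = kr 428,092.0909… + kr 36,336.61… = kr 464,428.70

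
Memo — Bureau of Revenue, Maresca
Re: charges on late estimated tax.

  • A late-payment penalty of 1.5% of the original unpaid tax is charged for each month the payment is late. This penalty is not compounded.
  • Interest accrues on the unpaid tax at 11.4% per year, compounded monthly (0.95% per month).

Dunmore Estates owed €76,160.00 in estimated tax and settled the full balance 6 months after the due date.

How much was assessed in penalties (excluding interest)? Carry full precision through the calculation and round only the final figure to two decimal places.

€6,854.40

Late-payment penalty = 1.5% × €76,160.00 × 6 mo = €6,854.40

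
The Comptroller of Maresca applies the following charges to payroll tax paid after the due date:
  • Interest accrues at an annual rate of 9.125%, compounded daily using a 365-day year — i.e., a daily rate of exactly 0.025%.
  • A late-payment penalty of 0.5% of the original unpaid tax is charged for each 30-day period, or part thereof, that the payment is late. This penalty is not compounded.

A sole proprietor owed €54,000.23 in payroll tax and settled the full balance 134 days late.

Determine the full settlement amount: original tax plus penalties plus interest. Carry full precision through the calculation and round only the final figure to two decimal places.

Penalty periods: ⌈134/30⌉ = 5; penalty = 5 × 0.5% × €54,000.23 = €1,350.01…
Interest: €54,000.23 × ((1 + 0.00025)^134 − 1) = €54,000.23 × 0.03406311… = €1,839.4160…
Total = €54,000.23 + €1,350.0058… + €1,839.4160… = €57,189.65

€57,189.65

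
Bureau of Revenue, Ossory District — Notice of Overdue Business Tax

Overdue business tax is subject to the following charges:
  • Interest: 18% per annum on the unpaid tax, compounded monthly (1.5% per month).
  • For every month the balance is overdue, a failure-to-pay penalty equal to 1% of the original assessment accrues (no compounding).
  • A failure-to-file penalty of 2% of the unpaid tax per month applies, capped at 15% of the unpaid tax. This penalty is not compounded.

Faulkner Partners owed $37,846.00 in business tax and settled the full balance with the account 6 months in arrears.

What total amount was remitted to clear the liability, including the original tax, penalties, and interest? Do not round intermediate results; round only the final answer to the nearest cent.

$48,194.73

Failure-to-file: 6 × 2% × $37,846.00 = $4,541.52 (under the 15% cap)
Failure-to-pay penalty = 1% × $37,846.00 × 6 mo = $2,270.76
Interest: $37,846.00 × ((1 + 0.015)^6 − 1) = $37,846.00 × 0.0934433… = $3,536.4538…
Total = $37,846.00 + $6,812.2800 + $3,536.4538… = $48,194.73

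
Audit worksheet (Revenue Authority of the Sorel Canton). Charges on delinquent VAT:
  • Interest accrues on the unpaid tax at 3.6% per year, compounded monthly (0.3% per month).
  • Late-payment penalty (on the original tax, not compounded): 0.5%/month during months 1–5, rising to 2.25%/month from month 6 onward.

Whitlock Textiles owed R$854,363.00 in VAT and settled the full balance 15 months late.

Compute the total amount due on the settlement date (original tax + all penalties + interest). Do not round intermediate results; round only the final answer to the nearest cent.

R$1,107,218.05

Penalty, months 1–5: 5 × 0.5% × R$854,363.00 = R$21,359.08…
Penalty, months 6–15: 10 × 2.25% × R$854,363.00 = R$192,231.68…
Interest: R$854,363.00 × ((1 + 0.003)^15 − 1) = R$854,363.00 × 0.0459574… = R$39,264.2990…
Total = R$854,363.00 + R$213,590.7500 + R$39,264.2990… = R$1,107,218.05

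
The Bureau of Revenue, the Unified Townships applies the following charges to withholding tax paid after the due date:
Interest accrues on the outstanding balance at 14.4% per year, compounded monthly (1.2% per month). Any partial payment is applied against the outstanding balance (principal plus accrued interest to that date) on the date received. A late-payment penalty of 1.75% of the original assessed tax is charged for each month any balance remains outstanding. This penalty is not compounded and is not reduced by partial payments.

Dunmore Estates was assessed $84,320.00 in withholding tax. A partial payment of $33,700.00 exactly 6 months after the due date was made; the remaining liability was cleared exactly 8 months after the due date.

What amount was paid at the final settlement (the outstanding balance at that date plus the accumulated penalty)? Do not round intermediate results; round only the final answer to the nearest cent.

$70,054.13

Balance at month 6: $84,320.0000 × (1 + 0.012)^6 = $90,576.1117…
After $33,700.00 payment: $90,576.1117… − $33,700.00 = $56,876.1117…
Balance at month 8: $56,876.1117… × (1 + 0.012)^2 = $58,249.3285…
Penalty: 8 × 1.75% × $84,320.00 = $11,804.80
Final settlement = outstanding balance + penalty = $58,249.3285… + $11,804.80 = $70,054.13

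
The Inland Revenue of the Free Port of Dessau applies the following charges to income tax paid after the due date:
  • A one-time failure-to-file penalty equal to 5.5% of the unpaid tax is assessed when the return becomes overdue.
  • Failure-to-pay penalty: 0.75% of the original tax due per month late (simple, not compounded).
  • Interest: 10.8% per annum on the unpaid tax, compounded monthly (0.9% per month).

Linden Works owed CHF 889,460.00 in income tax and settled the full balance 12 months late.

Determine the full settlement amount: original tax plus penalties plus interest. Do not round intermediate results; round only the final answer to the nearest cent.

Failure-to-file penalty: 5.5% × CHF 889,460.00 = CHF 48,920.30
Failure-to-pay penalty: 12 × 0.75% × CHF 889,460.00 = CHF 80,051.40
Interest: CHF 889,460.00 × ((1 + 0.009)^12 − 1) = CHF 889,460.00 × 0.1135097… = CHF 100,962.3155…
Total = CHF 889,460.00 + CHF 128,971.7000 + CHF 100,962.3155… = CHF 1,119,394.02

CHF 1,119,394.02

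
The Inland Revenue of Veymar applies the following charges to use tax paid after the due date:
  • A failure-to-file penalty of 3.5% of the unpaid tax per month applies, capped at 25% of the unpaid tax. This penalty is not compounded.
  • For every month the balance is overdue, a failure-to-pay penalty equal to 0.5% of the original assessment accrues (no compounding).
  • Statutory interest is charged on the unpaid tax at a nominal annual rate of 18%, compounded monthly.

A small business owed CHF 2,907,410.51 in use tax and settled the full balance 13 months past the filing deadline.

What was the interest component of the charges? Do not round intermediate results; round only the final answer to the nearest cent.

CHF 620,884.62

Interest (18%/yr ÷ 12 = 1.5%/month): CHF 2,907,410.51 × ((1 + 0.015)^13 − 1) = CHF 620,884.6202…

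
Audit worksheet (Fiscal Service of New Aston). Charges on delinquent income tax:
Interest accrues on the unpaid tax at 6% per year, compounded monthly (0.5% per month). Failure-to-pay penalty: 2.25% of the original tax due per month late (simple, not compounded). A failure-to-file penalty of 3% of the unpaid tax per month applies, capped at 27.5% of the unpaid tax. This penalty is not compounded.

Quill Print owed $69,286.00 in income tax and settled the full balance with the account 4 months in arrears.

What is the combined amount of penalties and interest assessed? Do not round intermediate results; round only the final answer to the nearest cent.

$15,946.21

Failure-to-file: 4 × 3% × $69,286.00 = $8,314.32 (under the 27.5% cap)
Failure-to-pay penalty = 2.25% × $69,286.00 × 4 mo = $6,235.74
Interest: $69,286.00 × ((1 + 0.005)^4 − 1) = $69,286.00 × 0.0201505… = $1,396.1476…
Penalties + interest = $14,550.0600 + $1,396.1476… = $15,946.21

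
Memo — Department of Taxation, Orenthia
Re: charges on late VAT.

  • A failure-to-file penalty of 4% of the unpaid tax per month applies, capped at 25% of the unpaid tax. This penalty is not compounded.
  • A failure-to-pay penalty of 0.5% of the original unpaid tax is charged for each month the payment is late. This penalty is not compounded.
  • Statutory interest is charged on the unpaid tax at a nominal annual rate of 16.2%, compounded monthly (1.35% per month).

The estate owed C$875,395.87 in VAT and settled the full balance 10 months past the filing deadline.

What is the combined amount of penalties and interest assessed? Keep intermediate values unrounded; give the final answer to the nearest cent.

C$388,241.21

Failure-to-file: 10 × 4% × C$875,395.87 = C$350,158.35…, capped at 25% × C$875,395.87 = C$218,848.97…
Failure-to-pay penalty: 10 × 0.5% × C$875,395.87 = C$43,769.79…
Interest: C$875,395.87 × ((1 + 0.0135)^10 − 1) = C$875,395.87 × 0.1435036… = C$125,622.4452…
Penalties + interest = C$262,618.7610 + C$125,622.4452… = C$388,241.21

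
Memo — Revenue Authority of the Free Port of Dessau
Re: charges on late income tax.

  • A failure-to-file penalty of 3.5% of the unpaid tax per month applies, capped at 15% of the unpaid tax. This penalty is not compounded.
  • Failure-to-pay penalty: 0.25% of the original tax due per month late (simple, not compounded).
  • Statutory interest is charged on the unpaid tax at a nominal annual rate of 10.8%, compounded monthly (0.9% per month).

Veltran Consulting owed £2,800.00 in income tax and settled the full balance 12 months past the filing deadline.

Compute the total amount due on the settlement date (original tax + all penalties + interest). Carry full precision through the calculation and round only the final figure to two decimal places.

Failure-to-file: 12 × 3.5% × £2,800.00 = £1,176.00, capped at 15% × £2,800.00 = £420.00
Failure-to-pay penalty: 12 × 0.25% × £2,800.00 = £84.00
Interest: £2,800.00 × ((1 + 0.009)^12 − 1) = £2,800.00 × 0.1135097… = £317.8271…
Total = £2,800.00 + £504.0000 + £317.8271… = £3,621.83

£3,621.83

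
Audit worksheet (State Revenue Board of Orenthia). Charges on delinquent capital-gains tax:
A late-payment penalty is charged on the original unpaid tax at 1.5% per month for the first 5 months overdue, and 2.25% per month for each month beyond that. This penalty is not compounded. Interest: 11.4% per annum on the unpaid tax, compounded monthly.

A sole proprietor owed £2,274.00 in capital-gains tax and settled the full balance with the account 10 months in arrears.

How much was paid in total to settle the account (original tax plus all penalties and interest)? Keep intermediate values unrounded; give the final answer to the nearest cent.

£2,925.88

Penalty, months 1–5: 5 × 1.5% × £2,274.00 = £170.55
Penalty, months 6–10: 5 × 2.25% × £2,274.00 = £255.83…
Interest (11.4%/yr ÷ 12 = 0.95%/month): £2,274.00 × ((1 + 0.0095)^10 − 1) = £225.5032…
Total = £2,274.00 + £426.3750 + £225.5032… = £2,925.88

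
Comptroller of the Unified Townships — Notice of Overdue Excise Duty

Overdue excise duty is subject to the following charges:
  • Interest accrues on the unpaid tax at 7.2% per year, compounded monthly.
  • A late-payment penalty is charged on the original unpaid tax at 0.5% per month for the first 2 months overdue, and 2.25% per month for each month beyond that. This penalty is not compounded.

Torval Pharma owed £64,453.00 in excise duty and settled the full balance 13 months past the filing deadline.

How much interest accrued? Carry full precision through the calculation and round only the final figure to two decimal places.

Interest (7.2%/yr ÷ 12 = 0.6%/month): £64,453.00 × ((1 + 0.006)^13 − 1) = £5,212.3600…

£5,212.36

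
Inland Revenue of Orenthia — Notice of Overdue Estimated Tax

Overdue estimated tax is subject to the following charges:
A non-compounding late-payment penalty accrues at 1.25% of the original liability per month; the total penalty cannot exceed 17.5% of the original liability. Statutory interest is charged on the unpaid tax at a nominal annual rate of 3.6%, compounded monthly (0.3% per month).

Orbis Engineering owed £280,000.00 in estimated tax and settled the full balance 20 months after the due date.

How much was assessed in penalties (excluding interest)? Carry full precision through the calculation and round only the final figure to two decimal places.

Penalty (uncapped): 20 × 1.25% × £280,000.00 = £70,000.00; cap = 17.5% × £280,000.00 = £49,000.00 → penalty = £49,000.00

£49,000.00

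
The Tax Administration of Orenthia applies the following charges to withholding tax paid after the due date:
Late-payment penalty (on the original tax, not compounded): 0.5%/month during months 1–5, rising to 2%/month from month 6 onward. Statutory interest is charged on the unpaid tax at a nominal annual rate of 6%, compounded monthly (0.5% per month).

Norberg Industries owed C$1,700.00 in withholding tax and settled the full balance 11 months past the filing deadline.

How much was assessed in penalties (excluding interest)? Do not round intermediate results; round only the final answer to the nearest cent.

Penalty, months 1–5: 5 × 0.5% × C$1,700.00 = C$42.50
Penalty, months 6–11: 6 × 2% × C$1,700.00 = C$204.00
Total penalty = C$42.50 + C$204.00 = C$246.50

C$246.50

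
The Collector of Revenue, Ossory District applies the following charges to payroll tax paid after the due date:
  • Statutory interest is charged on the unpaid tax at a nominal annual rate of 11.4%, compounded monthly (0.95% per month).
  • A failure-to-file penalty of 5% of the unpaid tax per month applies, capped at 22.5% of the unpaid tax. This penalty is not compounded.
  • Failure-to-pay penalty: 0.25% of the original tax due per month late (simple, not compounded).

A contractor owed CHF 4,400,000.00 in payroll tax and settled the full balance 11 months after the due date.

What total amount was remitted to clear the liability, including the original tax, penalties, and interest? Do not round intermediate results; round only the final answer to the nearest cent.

Failure-to-file: 11 × 5% × CHF 4,400,000.00 = CHF 2,420,000.00, capped at 22.5% × CHF 4,400,000.00 = CHF 990,000.00
Failure-to-pay penalty = 0.25% × CHF 4,400,000.00 × 11 mo = CHF 121,000.00
Interest: CHF 4,400,000.00 × ((1 + 0.0095)^11 − 1) = CHF 4,400,000.00 × 0.1096079… = CHF 482,274.9397…
Total = CHF 4,400,000.00 + CHF 1,111,000.0000 + CHF 482,274.9397… = CHF 5,993,274.94

CHF 5,993,274.94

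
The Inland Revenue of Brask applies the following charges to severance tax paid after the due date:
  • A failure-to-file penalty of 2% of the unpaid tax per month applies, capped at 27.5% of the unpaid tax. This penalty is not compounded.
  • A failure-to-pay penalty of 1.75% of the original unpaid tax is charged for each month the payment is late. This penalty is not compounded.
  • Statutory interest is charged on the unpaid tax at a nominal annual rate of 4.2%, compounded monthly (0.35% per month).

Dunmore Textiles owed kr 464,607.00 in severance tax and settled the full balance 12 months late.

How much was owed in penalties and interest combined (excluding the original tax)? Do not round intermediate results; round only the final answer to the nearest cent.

Failure-to-file: 12 × 2% × kr 464,607.00 = kr 111,505.68 (under the 27.5% cap)
Failure-to-pay penalty = 1.75% × kr 464,607.00 × 12 mo = kr 97,567.47
Interest: kr 464,607.00 × ((1 + 0.0035)^12 − 1) = kr 464,607.00 × 0.0428180… = kr 19,893.5459…
Penalties + interest = kr 209,073.1500 + kr 19,893.5459… = kr 228,966.70

kr 228,966.70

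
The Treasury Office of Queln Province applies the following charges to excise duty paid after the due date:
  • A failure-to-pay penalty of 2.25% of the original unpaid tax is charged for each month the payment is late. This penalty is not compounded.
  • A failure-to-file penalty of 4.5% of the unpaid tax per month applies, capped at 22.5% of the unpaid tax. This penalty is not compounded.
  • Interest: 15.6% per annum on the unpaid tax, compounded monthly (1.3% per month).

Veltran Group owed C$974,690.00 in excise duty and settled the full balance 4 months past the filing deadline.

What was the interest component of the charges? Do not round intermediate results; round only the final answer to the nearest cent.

Interest: C$974,690.00 × ((1 + 0.013)^4 − 1) = C$974,690.00 × 0.0530228… = C$51,680.8091…

C$51,680.81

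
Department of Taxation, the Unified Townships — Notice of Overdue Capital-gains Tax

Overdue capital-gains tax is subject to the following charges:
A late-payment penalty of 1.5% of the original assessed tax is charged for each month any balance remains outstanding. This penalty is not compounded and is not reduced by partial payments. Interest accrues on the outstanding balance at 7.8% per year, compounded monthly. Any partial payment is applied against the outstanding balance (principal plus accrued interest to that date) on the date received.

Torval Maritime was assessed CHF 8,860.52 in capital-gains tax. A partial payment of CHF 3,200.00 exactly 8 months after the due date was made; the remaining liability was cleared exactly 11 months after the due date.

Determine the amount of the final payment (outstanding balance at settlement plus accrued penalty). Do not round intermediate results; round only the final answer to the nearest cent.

Monthly rate = 7.8% ÷ 12 = 0.65%
Balance at month 8: CHF 8,860.5200 × (1 + 0.0065)^8 = CHF 9,331.8864…
After CHF 3,200.00 payment: CHF 9,331.8864… − CHF 3,200.00 = CHF 6,131.8864…
Balance at month 11: CHF 6,131.8864… × (1 + 0.0065)^3 = CHF 6,252.2371…
Penalty: 11 × 1.5% × CHF 8,860.52 = CHF 1,461.99…
Final settlement = outstanding balance + penalty = CHF 6,252.2371… + CHF 1,461.99… = CHF 7,714.22

CHF 7,714.22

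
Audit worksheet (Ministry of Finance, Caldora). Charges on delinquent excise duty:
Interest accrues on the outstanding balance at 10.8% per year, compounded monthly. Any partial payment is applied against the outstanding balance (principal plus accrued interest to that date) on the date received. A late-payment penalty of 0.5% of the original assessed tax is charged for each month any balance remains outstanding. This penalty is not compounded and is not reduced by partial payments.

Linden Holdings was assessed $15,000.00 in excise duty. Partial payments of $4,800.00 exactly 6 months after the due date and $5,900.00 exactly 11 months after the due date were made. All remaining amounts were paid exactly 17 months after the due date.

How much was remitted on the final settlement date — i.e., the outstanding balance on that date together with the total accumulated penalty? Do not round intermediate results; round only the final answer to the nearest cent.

$7,219.89

Monthly rate = 10.8% ÷ 12 = 0.9%
Balance at month 6: $15,000.0000 × (1 + 0.009)^6 = $15,828.4452…
After $4,800.00 payment: $15,828.4452… − $4,800.00 = $11,028.4452…
Balance at month 11: $11,028.4452… × (1 + 0.009)^5 = $11,533.7390…
After $5,900.00 payment: $11,533.7390… − $5,900.00 = $5,633.7390…
Balance at month 17: $5,633.7390… × (1 + 0.009)^6 = $5,944.8886…
Penalty: 17 × 0.5% × $15,000.00 = $1,275.00
Final settlement = outstanding balance + penalty = $5,944.8886… + $1,275.00 = $7,219.89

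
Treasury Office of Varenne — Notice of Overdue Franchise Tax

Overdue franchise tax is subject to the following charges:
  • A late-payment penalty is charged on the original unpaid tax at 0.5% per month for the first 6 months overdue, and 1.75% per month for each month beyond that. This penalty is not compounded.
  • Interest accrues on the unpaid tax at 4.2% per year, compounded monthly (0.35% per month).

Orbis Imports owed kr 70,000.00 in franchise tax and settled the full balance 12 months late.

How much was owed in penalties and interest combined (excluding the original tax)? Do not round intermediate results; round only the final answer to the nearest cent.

Penalty, months 1–6: 6 × 0.5% × kr 70,000.00 = kr 2,100.00
Penalty, months 7–12: 6 × 1.75% × kr 70,000.00 = kr 7,350.00
Interest: kr 70,000.00 × ((1 + 0.0035)^12 − 1) = kr 70,000.00 × 0.0428180… = kr 2,997.2605…
Penalties + interest = kr 9,450.0000 + kr 2,997.2605… = kr 12,447.26

kr 12,447.26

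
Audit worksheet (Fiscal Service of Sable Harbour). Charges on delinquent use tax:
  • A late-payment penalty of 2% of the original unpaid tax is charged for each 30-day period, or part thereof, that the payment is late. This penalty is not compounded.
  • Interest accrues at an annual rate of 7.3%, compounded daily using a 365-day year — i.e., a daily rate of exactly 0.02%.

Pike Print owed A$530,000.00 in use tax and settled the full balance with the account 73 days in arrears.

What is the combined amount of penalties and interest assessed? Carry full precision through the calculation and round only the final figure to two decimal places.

Penalty periods: ⌈73/30⌉ = 3; penalty = 3 × 2% × A$530,000.00 = A$31,800.00
Interest: A$530,000.00 × ((1 + 0.0002)^73 − 1) = A$530,000.00 × 0.01470562… = A$7,793.9782…
Penalties + interest = A$31,800.0000 + A$7,793.9782… = A$39,593.98

A$39,593.98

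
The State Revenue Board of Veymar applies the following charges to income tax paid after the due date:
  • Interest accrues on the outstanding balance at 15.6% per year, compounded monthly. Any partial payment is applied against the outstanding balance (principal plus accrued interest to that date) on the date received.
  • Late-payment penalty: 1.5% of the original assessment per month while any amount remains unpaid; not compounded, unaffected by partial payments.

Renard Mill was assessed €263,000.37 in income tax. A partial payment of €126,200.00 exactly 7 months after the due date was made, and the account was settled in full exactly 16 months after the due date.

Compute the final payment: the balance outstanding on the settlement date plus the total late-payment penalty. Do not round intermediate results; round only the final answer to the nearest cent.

€244,738.91

Monthly rate = 15.6% ÷ 12 = 1.3%
Balance at month 7: €263,000.3700 × (1 + 0.013)^7 = €287,887.2804…
After €126,200.00 payment: €287,887.2804… − €126,200.00 = €161,687.2804…
Balance at month 16: €161,687.2804… × (1 + 0.013)^9 = €181,618.8261…
Penalty: 16 × 1.5% × €263,000.37 = €63,120.09…
Final settlement = outstanding balance + penalty = €181,618.8261… + €63,120.09… = €244,738.91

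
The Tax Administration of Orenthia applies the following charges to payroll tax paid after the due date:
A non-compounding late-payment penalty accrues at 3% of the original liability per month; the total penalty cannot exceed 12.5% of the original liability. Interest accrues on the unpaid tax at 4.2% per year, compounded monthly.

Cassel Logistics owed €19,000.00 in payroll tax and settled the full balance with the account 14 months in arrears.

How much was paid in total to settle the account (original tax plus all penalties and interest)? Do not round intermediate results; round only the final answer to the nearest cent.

Penalty (uncapped): 14 × 3% × €19,000.00 = €7,980.00; cap = 12.5% × €19,000.00 = €2,375.00 → penalty = €2,375.00
Interest (4.2%/yr ÷ 12 = 0.35%/month): €19,000.00 × ((1 + 0.0035)^14 − 1) = €952.4796…
Total = €19,000.00 + €2,375.0000 + €952.4796… = €22,327.48

€22,327.48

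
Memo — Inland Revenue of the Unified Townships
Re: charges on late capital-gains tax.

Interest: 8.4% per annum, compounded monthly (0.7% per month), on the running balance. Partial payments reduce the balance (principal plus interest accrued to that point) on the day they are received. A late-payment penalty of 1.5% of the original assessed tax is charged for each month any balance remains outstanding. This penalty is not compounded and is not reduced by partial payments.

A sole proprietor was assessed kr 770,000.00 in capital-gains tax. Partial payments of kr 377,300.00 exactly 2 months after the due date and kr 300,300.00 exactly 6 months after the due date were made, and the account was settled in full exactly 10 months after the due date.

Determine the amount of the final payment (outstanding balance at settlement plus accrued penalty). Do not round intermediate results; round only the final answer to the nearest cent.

Balance at month 2: kr 770,000.0000 × (1 + 0.007)^2 = kr 780,817.7300
After kr 377,300.00 payment: kr 780,817.7300 − kr 377,300.00 = kr 403,517.7300
Balance at month 6: kr 403,517.7300 × (1 + 0.007)^4 = kr 414,935.4152…
After kr 300,300.00 payment: kr 414,935.4152… − kr 300,300.00 = kr 114,635.4152…
Balance at month 10: kr 114,635.4152… × (1 + 0.007)^4 = kr 117,879.0672…
Penalty: 10 × 1.5% × kr 770,000.00 = kr 115,500.00
Final settlement = outstanding balance + penalty = kr 117,879.0672… + kr 115,500.00 = kr 233,379.07

kr 233,379.07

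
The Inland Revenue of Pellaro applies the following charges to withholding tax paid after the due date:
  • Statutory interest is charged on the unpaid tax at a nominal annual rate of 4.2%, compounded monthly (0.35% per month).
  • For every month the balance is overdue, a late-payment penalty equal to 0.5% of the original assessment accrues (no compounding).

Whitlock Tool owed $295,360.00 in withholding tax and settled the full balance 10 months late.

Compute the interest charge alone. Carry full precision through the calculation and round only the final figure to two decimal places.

$10,501.95

Interest: $295,360.00 × ((1 + 0.0035)^10 − 1) = $295,360.00 × 0.0355564… = $10,501.9462…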